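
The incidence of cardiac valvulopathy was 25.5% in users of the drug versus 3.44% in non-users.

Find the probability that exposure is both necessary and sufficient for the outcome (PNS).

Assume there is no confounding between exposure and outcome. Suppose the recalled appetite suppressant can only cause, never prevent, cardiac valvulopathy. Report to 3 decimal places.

PNS ≈ 0.221

p₁ = 0.255, p₀ = 0.0344.
Under exogeneity and monotonicity, PNS = p₁ − p₀.
PNS = 0.255 − 0.0344 = 0.2206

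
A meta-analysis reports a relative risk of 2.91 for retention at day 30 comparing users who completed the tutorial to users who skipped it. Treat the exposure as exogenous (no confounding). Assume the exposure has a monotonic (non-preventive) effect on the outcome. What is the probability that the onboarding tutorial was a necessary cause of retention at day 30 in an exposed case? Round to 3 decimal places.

PN ≈ 0.656

Under exogeneity and monotonicity, PN = (RR − 1) / RR = 1 − 1/RR.
PN = (2.91 − 1) / 2.91 = 1.91 / 2.91 ≈ 0.6564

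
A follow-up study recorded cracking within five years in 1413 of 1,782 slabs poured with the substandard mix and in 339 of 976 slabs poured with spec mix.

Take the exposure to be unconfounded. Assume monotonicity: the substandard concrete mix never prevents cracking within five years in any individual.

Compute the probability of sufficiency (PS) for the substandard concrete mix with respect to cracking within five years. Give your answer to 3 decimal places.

PS ≈ 0.683

p₁ = P(outcome | exposed) = 1413/1782 = 0.79293
p₀ = P(outcome | unexposed) = 339/976 = 0.34734
Under exogeneity and monotonicity, PS = (p₁ − p₀) / (1 − p₀).
PS = (0.79293 − 0.34734) / (1 − 0.34734) = 0.44559 / 0.65266 ≈ 0.6827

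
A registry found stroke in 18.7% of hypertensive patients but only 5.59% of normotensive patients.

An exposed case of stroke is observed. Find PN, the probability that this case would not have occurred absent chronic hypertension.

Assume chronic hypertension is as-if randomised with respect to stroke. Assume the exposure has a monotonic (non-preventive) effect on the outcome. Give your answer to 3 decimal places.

p₁ = 0.187, p₀ = 0.0559.
Under exogeneity and monotonicity, PN = (p₁ − p₀) / p₁.
PN = (0.187 − 0.0559) / 0.187 = 0.1311 / 0.187 ≈ 0.7011

PN ≈ 0.701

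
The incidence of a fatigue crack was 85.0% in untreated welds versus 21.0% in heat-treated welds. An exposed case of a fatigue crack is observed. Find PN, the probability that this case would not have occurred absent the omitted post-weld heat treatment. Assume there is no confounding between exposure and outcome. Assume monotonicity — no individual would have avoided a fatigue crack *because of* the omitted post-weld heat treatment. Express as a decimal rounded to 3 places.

PN ≈ 0.753

p₁ = 0.85, p₀ = 0.21.
Under exogeneity and monotonicity, PN = (p₁ − p₀) / p₁.
PN = (0.85 − 0.21) / 0.85 = 0.64 / 0.85 ≈ 0.7529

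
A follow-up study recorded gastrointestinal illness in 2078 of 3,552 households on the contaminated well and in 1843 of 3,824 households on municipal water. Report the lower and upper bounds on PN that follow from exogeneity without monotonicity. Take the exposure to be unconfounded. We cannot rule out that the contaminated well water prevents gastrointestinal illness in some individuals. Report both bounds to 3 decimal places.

0.176 ≤ PN ≤ 0.886

p₁ = P(outcome | exposed) = 2078/3552 = 0.58502
p₀ = P(outcome | unexposed) = 1843/3824 = 0.48196
Under exogeneity alone the bounds on PN are max{0,(p₁−p₀)/p₁} ≤ PN ≤ min{1,(1−p₀)/p₁}.
  lower = (p₁ − p₀)/p₁ = 0.10307 / 0.58502 ≈ 0.1762
  upper = min{1, (1 − p₀)/p₁} = 0.51804 / 0.58502 ≈ 0.8855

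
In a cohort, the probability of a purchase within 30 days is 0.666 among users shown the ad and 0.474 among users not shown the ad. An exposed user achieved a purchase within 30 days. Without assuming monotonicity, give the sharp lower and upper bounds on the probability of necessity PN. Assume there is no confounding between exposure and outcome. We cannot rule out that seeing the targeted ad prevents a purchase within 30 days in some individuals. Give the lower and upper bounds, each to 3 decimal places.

0.288 ≤ PN ≤ 0.790

Let p₁ = 0.666, p₀ = 0.474.
Under exogeneity alone the bounds on PN are max{0,(p₁−p₀)/p₁} ≤ PN ≤ min{1,(1−p₀)/p₁}.
  lower = (p₁ − p₀)/p₁ = 0.192 / 0.666 ≈ 0.2883
  upper = min{1, (1 − p₀)/p₁} = 0.526 / 0.666 ≈ 0.7898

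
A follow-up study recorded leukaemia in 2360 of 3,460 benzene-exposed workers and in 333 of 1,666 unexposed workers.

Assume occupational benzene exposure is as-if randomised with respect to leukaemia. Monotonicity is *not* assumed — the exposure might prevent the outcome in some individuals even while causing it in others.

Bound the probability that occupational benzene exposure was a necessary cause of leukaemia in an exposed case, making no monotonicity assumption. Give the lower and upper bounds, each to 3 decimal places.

p₁ = P(outcome | exposed) = 2360/3460 = 0.68208
p₀ = P(outcome | unexposed) = 333/1666 = 0.19988
Under exogeneity alone the bounds on PN are max{0,(p₁−p₀)/p₁} ≤ PN ≤ min{1,(1−p₀)/p₁}.
  lower = (p₁ − p₀)/p₁ = 0.4822 / 0.68208 ≈ 0.7070
  upper = min{1, (1 − p₀)/p₁} = 0.80012 / 0.68208 ≈ 1.1731 → capped at 1

0.707 ≤ PN ≤ 1.000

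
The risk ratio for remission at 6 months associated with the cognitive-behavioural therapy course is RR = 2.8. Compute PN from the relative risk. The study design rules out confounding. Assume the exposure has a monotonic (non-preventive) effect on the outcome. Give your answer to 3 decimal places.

Under exogeneity and monotonicity, PN = (RR − 1) / RR = 1 − 1/RR.
PN = (2.8 − 1) / 2.8 = 1.8 / 2.8 ≈ 0.6429

PN ≈ 0.643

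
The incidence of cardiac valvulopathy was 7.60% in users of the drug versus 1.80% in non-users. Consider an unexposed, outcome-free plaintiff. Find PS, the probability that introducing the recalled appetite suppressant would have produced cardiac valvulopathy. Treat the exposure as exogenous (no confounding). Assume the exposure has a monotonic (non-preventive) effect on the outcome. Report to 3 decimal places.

p₁ = 0.076, p₀ = 0.018.
Under exogeneity and monotonicity, PS = (p₁ − p₀) / (1 − p₀).
PS = (0.076 − 0.018) / (1 − 0.018) = 0.058 / 0.982 ≈ 0.0591

PS ≈ 0.059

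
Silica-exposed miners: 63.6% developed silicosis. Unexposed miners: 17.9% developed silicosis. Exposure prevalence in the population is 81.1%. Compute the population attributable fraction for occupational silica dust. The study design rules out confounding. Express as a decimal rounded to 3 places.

p₁ = 0.636, p₀ = 0.179.
Overall risk P(Y=1) = π·p₁ + (1−π)·p₀ = 0.811×0.636 + 0.189×0.179 = 0.54963.
Under exogeneity, PAF = [P(Y=1) − p₀] / P(Y=1).
PAF = (0.54963 − 0.179) / 0.54963 ≈ 0.6743

PAF ≈ 0.674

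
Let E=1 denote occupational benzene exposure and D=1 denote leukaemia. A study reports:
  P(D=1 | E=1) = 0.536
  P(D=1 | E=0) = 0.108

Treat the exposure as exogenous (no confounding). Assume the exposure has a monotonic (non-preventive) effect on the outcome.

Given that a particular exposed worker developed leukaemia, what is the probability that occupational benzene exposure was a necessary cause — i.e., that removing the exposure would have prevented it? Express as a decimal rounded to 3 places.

PN ≈ 0.799

Let p₁ = 0.536, p₀ = 0.108.
Under exogeneity and monotonicity, PN = (p₁ − p₀) / p₁.
PN = (0.536 − 0.108) / 0.536 = 0.428 / 0.536 ≈ 0.7985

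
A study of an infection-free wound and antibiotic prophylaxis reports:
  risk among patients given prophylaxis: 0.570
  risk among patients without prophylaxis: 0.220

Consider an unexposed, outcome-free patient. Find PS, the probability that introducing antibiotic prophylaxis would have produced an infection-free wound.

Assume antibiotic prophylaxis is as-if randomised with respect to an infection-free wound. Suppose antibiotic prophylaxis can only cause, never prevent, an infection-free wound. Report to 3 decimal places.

PS ≈ 0.449

Let p₁ = 0.57, p₀ = 0.22.
Under exogeneity and monotonicity, PS = (p₁ − p₀) / (1 − p₀).
PS = (0.57 − 0.22) / (1 − 0.22) = 0.35 / 0.78 ≈ 0.4487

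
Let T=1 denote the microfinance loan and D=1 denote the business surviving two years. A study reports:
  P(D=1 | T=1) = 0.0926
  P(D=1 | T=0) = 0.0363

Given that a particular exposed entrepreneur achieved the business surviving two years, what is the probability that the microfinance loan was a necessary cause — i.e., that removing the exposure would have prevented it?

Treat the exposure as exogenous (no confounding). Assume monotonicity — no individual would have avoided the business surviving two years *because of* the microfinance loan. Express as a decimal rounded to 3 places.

Let p₁ = 0.0926, p₀ = 0.0363.
Under exogeneity and monotonicity, PN = (p₁ − p₀) / p₁.
PN = (0.0926 − 0.0363) / 0.0926 = 0.0563 / 0.0926 ≈ 0.6080

PN ≈ 0.608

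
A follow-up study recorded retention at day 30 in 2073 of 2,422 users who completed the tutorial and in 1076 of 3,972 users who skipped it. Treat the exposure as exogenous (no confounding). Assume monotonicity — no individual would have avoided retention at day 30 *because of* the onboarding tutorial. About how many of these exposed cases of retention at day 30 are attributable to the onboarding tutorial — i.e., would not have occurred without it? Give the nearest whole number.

about 1417 cases

p₁ = P(outcome | exposed) = 2073/2422 = 0.8559
p₀ = P(outcome | unexposed) = 1076/3972 = 0.2709
PN = (p₁ − p₀)/p₁ = (0.8559 − 0.2709) / 0.8559 ≈ 0.68350.
Attributable cases ≈ PN × (exposed cases) = 0.68350 × 2073 ≈ 1416.89.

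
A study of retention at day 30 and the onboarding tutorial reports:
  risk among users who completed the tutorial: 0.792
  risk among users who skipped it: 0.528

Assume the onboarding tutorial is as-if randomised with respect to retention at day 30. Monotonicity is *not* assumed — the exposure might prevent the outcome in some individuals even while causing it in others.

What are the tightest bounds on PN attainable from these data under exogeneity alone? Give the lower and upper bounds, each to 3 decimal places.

0.333 ≤ PN ≤ 0.596

Let p₁ = 0.792, p₀ = 0.528.
Under exogeneity alone the bounds on PN are max{0,(p₁−p₀)/p₁} ≤ PN ≤ min{1,(1−p₀)/p₁}.
  lower = (p₁ − p₀)/p₁ = 0.264 / 0.792 ≈ 0.3333
  upper = min{1, (1 − p₀)/p₁} = 0.472 / 0.792 ≈ 0.5960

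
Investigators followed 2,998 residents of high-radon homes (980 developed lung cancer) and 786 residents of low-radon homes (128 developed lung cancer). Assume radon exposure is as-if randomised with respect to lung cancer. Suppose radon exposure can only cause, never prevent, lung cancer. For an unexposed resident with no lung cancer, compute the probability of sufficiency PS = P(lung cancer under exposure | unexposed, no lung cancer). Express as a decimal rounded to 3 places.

PS ≈ 0.196

p₁ = P(outcome | exposed) = 980/2998 = 0.32688
p₀ = P(outcome | unexposed) = 128/786 = 0.16285
Under exogeneity and monotonicity, PS = (p₁ − p₀) / (1 − p₀).
PS = (0.32688 − 0.16285) / (1 − 0.16285) = 0.16403 / 0.83715 ≈ 0.1959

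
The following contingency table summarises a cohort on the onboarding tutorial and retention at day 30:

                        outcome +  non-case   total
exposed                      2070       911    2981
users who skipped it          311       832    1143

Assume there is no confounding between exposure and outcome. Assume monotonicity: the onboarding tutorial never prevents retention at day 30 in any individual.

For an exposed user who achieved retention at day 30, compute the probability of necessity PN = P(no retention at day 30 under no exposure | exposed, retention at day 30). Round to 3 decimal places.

PN ≈ 0.608

p₁ = P(outcome | exposed) = 2070/2981 = 0.6944
p₀ = P(outcome | unexposed) = 311/1143 = 0.27209
Under exogeneity and monotonicity, PN = (p₁ − p₀)/p₁.
PN = (0.6944 − 0.27209) / 0.6944 ≈ 0.6082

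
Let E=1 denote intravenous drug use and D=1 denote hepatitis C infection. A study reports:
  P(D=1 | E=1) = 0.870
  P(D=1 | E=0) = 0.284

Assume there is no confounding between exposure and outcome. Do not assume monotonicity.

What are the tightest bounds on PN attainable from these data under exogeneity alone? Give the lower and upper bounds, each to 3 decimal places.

Let p₁ = 0.87, p₀ = 0.284.
Under exogeneity alone the bounds on PN are max{0,(p₁−p₀)/p₁} ≤ PN ≤ min{1,(1−p₀)/p₁}.
  lower = (p₁ − p₀)/p₁ = 0.586 / 0.87 ≈ 0.6736
  upper = min{1, (1 − p₀)/p₁} = 0.716 / 0.87 ≈ 0.8230

0.674 ≤ PN ≤ 0.823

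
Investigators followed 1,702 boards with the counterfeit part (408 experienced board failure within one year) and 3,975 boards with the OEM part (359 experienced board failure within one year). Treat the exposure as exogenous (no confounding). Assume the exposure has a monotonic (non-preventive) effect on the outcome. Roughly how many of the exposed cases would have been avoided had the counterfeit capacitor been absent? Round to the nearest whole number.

p₁ = P(outcome | exposed) = 408/1702 = 0.23972
p₀ = P(outcome | unexposed) = 359/3975 = 0.090314
PN = (p₁ − p₀)/p₁ = (0.23972 − 0.090314) / 0.23972 ≈ 0.62325.
Attributable cases ≈ PN × (exposed cases) = 0.62325 × 408 ≈ 254.28.

about 254 cases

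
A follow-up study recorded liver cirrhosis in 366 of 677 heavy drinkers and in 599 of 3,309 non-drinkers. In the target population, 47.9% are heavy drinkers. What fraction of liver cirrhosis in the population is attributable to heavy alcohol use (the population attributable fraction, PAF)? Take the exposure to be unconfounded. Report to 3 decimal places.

p₁ = P(outcome | exposed) = 366/677 = 0.54062
p₀ = P(outcome | unexposed) = 599/3309 = 0.18102
Overall risk P(Y=1) = π·p₁ + (1−π)·p₀ = 0.479×0.54062 + 0.521×0.18102 = 0.35327.
Under exogeneity, PAF = [P(Y=1) − p₀] / P(Y=1).
PAF = (0.35327 − 0.18102) / 0.35327 ≈ 0.4876

PAF ≈ 0.488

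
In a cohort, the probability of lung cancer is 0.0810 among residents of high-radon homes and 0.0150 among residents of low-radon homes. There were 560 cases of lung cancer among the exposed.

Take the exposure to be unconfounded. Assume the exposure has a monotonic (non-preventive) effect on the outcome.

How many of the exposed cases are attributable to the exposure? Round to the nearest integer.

about 456 cases

Let p₁ = 0.081, p₀ = 0.015.
PN = (p₁ − p₀)/p₁ = (0.081 − 0.015) / 0.081 ≈ 0.81481.
Attributable cases ≈ PN × (exposed cases) = 0.81481 × 560 ≈ 456.30.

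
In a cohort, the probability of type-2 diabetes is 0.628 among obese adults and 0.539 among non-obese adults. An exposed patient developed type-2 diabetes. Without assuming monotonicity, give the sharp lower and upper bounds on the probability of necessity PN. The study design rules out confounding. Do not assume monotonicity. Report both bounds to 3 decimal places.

Let p₁ = 0.628, p₀ = 0.539.
Under exogeneity alone the bounds on PN are max{0,(p₁−p₀)/p₁} ≤ PN ≤ min{1,(1−p₀)/p₁}.
  lower = (p₁ − p₀)/p₁ = 0.089 / 0.628 ≈ 0.1417
  upper = min{1, (1 − p₀)/p₁} = 0.461 / 0.628 ≈ 0.7341

0.142 ≤ PN ≤ 0.734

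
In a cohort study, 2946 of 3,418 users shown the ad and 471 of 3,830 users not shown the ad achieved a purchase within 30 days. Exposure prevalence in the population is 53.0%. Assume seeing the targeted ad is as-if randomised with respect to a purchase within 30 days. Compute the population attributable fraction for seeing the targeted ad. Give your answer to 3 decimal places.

PAF ≈ 0.761

p₁ = P(outcome | exposed) = 2946/3418 = 0.86191
p₀ = P(outcome | unexposed) = 471/3830 = 0.12298
Overall risk P(Y=1) = π·p₁ + (1−π)·p₀ = 0.53×0.86191 + 0.47×0.12298 = 0.51461.
Under exogeneity, PAF = [P(Y=1) − p₀] / P(Y=1).
PAF = (0.51461 − 0.12298) / 0.51461 ≈ 0.7610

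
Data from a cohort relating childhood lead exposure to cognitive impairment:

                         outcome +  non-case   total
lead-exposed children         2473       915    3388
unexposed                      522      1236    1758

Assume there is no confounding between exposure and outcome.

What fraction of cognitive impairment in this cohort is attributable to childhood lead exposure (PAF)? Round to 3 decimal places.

PAF ≈ 0.490

p₁ = P(outcome | exposed) = 2473/3388 = 0.72993
p₀ = P(outcome | unexposed) = 522/1758 = 0.29693
Exposure prevalence π = 3388/5146 = 0.65838; overall risk P(Y=1) = 0.58201.
Under exogeneity, PAF = [P(Y=1) − p₀]/P(Y=1).
PAF = (0.58201 − 0.29693) / 0.58201 ≈ 0.4898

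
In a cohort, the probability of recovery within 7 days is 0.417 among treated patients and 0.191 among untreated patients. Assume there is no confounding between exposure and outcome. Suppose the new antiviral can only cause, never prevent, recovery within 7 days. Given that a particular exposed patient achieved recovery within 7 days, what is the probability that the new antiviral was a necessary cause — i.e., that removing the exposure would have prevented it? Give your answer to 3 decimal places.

Let p₁ = 0.417, p₀ = 0.191.
Under exogeneity and monotonicity, PN = (p₁ − p₀) / p₁.
PN = (0.417 − 0.191) / 0.417 = 0.226 / 0.417 ≈ 0.5420

PN ≈ 0.542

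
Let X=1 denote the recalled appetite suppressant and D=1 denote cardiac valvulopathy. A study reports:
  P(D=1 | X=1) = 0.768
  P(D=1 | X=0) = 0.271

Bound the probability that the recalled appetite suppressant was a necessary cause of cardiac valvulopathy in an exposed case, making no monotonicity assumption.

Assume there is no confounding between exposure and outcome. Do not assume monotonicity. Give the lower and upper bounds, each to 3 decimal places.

Let p₁ = 0.768, p₀ = 0.271.
Under exogeneity alone the bounds on PN are max{0,(p₁−p₀)/p₁} ≤ PN ≤ min{1,(1−p₀)/p₁}.
  lower = (p₁ − p₀)/p₁ = 0.497 / 0.768 ≈ 0.6471
  upper = min{1, (1 − p₀)/p₁} = 0.729 / 0.768 ≈ 0.9492

0.647 ≤ PN ≤ 0.949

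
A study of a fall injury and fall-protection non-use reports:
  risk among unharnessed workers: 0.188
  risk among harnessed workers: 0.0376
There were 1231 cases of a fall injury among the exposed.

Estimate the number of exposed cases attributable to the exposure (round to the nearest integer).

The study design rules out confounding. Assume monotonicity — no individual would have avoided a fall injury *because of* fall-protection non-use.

Let p₁ = 0.188, p₀ = 0.0376.
PN = (p₁ − p₀)/p₁ = (0.188 − 0.0376) / 0.188 ≈ 0.80000.
Attributable cases ≈ PN × (exposed cases) = 0.80000 × 1231 ≈ 984.80.

about 985 cases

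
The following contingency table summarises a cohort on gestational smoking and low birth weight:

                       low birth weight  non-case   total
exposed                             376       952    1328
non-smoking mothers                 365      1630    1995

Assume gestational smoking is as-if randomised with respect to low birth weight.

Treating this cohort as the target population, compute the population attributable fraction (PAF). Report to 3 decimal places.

PAF ≈ 0.180

p₁ = P(outcome | exposed) = 376/1328 = 0.28313
p₀ = P(outcome | unexposed) = 365/1995 = 0.18296
Exposure prevalence π = 1328/3323 = 0.39964; overall risk P(Y=1) = 0.22299.
Under exogeneity, PAF = [P(Y=1) − p₀]/P(Y=1).
PAF = (0.22299 − 0.18296) / 0.22299 ≈ 0.1795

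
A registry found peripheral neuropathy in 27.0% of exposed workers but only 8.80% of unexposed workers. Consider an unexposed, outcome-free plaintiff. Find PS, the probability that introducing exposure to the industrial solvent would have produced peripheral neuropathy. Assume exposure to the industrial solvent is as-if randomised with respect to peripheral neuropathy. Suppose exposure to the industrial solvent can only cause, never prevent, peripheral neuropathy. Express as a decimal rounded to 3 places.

p₁ = 0.27, p₀ = 0.088.
Under exogeneity and monotonicity, PS = (p₁ − p₀) / (1 − p₀).
PS = (0.27 − 0.088) / (1 − 0.088) = 0.182 / 0.912 ≈ 0.1996

PS ≈ 0.200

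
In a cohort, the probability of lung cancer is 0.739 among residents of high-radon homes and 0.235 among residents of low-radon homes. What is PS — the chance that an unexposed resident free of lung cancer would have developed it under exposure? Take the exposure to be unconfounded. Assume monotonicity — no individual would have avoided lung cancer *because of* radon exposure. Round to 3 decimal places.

Let p₁ = 0.739, p₀ = 0.235.
Under exogeneity and monotonicity, PS = (p₁ − p₀) / (1 − p₀).
PS = (0.739 − 0.235) / (1 − 0.235) = 0.504 / 0.765 ≈ 0.6588

PS ≈ 0.659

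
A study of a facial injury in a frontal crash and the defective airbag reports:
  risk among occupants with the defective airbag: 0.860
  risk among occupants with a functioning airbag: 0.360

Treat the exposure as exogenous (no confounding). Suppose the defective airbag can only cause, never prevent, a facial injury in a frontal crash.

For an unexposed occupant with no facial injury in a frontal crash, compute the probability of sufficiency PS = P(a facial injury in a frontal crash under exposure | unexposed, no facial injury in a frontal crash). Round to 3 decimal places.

Let p₁ = 0.86, p₀ = 0.36.
Under exogeneity and monotonicity, PS = (p₁ − p₀) / (1 − p₀).
PS = (0.86 − 0.36) / (1 − 0.36) = 0.5 / 0.64 ≈ 0.7812

PS ≈ 0.781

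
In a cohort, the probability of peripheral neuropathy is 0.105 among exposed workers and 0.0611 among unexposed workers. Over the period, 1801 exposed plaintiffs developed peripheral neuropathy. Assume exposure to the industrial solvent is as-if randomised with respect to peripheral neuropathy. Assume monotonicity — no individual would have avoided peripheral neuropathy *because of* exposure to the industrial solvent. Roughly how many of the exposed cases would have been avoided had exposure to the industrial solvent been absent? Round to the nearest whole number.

Let p₁ = 0.105, p₀ = 0.0611.
PN = (p₁ − p₀)/p₁ = (0.105 − 0.0611) / 0.105 ≈ 0.41810.
Attributable cases ≈ PN × (exposed cases) = 0.41810 × 1801 ≈ 752.99.

about 753 cases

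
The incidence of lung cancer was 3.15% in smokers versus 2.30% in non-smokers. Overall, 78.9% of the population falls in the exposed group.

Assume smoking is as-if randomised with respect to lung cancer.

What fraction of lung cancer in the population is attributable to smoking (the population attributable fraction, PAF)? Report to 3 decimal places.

p₁ = 0.0315, p₀ = 0.023.
Overall risk P(Y=1) = π·p₁ + (1−π)·p₀ = 0.789×0.0315 + 0.211×0.023 = 0.029707.
Under exogeneity, PAF = [P(Y=1) − p₀] / P(Y=1).
PAF = (0.029707 − 0.023) / 0.029707 ≈ 0.2258

PAF ≈ 0.226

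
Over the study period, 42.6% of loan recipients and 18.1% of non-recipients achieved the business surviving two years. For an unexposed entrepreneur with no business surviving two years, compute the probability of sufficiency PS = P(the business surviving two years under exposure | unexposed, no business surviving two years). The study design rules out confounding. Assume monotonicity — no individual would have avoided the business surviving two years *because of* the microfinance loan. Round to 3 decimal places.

PS ≈ 0.299

p₁ = 0.426, p₀ = 0.181.
Under exogeneity and monotonicity, PS = (p₁ − p₀) / (1 − p₀).
PS = (0.426 − 0.181) / (1 − 0.181) = 0.245 / 0.819 ≈ 0.2991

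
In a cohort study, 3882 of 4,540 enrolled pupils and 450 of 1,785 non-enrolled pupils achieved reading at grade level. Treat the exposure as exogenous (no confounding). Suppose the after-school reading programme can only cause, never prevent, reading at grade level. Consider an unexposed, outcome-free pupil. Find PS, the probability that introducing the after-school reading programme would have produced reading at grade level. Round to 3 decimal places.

PS ≈ 0.806

p₁ = P(outcome | exposed) = 3882/4540 = 0.85507
p₀ = P(outcome | unexposed) = 450/1785 = 0.2521
Under exogeneity and monotonicity, PS = (p₁ − p₀) / (1 − p₀).
PS = (0.85507 − 0.2521) / (1 − 0.2521) = 0.60297 / 0.7479 ≈ 0.8062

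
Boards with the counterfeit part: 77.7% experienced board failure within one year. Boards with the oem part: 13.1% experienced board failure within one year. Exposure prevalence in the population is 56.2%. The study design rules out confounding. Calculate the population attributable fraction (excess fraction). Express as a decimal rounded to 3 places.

PAF ≈ 0.735

p₁ = 0.777, p₀ = 0.131.
Overall risk P(Y=1) = π·p₁ + (1−π)·p₀ = 0.562×0.777 + 0.438×0.131 = 0.49405.
Under exogeneity, PAF = [P(Y=1) − p₀] / P(Y=1).
PAF = (0.49405 − 0.131) / 0.49405 ≈ 0.7348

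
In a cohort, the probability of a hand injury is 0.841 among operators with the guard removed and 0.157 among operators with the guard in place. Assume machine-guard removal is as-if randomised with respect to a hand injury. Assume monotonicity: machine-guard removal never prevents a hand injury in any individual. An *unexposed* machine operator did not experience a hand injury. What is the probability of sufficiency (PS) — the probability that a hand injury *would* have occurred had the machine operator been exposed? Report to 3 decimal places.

PS ≈ 0.811

Let p₁ = 0.841, p₀ = 0.157.
Under exogeneity and monotonicity, PS = (p₁ − p₀) / (1 − p₀).
PS = (0.841 − 0.157) / (1 − 0.157) = 0.684 / 0.843 ≈ 0.8114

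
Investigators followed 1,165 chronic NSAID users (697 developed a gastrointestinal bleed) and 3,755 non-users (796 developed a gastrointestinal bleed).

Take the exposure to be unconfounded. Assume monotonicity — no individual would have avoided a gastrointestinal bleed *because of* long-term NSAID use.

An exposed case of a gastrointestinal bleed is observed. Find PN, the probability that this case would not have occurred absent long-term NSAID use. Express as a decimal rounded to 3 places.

PN ≈ 0.646

p₁ = P(outcome | exposed) = 697/1165 = 0.59828
p₀ = P(outcome | unexposed) = 796/3755 = 0.21198
Under exogeneity and monotonicity, PN = (p₁ − p₀) / p₁.
PN = (0.59828 − 0.21198) / 0.59828 = 0.3863 / 0.59828 ≈ 0.6457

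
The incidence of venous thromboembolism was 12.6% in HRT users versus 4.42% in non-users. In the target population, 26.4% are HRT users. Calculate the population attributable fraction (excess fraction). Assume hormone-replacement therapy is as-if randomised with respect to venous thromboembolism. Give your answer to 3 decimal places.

p₁ = 0.126, p₀ = 0.0442.
Overall risk P(Y=1) = π·p₁ + (1−π)·p₀ = 0.264×0.126 + 0.736×0.0442 = 0.065795.
Under exogeneity, PAF = [P(Y=1) − p₀] / P(Y=1).
PAF = (0.065795 − 0.0442) / 0.065795 ≈ 0.3282

PAF ≈ 0.328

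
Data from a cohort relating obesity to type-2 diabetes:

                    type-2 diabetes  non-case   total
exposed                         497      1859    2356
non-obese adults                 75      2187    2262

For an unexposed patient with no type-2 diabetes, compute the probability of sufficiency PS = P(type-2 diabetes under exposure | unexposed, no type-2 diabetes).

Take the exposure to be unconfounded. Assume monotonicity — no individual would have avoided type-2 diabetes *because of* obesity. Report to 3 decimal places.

p₁ = P(outcome | exposed) = 497/2356 = 0.21095
p₀ = P(outcome | unexposed) = 75/2262 = 0.033156
Under exogeneity and monotonicity, PS = (p₁ − p₀) / (1 − p₀).
PS = (0.21095 − 0.033156) / (1 − 0.033156) = 0.17779 / 0.96684 ≈ 0.1839

PS ≈ 0.184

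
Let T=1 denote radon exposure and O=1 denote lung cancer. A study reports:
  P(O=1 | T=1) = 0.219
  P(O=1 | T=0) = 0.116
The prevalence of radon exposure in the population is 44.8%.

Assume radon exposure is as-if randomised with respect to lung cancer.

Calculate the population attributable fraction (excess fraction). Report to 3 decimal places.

Let p₁ = 0.219, p₀ = 0.116.
Overall risk P(Y=1) = π·p₁ + (1−π)·p₀ = 0.448×0.219 + 0.552×0.116 = 0.16214.
Under exogeneity, PAF = [P(Y=1) − p₀] / P(Y=1).
PAF = (0.16214 − 0.116) / 0.16214 ≈ 0.2846

PAF ≈ 0.285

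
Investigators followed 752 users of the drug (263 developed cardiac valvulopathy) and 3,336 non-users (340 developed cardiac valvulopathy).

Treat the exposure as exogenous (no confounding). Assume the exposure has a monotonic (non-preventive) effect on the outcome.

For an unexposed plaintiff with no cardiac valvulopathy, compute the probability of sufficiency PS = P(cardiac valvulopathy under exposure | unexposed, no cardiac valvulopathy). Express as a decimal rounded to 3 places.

PS ≈ 0.276

p₁ = P(outcome | exposed) = 263/752 = 0.34973
p₀ = P(outcome | unexposed) = 340/3336 = 0.10192
Under exogeneity and monotonicity, PS = (p₁ − p₀) / (1 − p₀).
PS = (0.34973 − 0.10192) / (1 − 0.10192) = 0.24782 / 0.89808 ≈ 0.2759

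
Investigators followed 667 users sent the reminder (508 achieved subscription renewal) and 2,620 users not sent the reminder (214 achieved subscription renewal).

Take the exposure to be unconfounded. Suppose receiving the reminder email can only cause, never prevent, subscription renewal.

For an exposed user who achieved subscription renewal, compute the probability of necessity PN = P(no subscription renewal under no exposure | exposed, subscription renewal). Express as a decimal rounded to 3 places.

PN ≈ 0.893

p₁ = P(outcome | exposed) = 508/667 = 0.76162
p₀ = P(outcome | unexposed) = 214/2620 = 0.081679
Under exogeneity and monotonicity, PN = (p₁ − p₀) / p₁.
PN = (0.76162 − 0.081679) / 0.76162 = 0.67994 / 0.76162 ≈ 0.8928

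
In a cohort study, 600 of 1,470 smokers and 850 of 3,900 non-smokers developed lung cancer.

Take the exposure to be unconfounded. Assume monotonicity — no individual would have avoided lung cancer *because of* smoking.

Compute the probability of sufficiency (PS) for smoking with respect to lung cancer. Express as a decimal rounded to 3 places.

PS ≈ 0.243

p₁ = P(outcome | exposed) = 600/1470 = 0.40816
p₀ = P(outcome | unexposed) = 850/3900 = 0.21795
Under exogeneity and monotonicity, PS = (p₁ − p₀) / (1 − p₀).
PS = (0.40816 − 0.21795) / (1 − 0.21795) = 0.19021 / 0.78205 ≈ 0.2432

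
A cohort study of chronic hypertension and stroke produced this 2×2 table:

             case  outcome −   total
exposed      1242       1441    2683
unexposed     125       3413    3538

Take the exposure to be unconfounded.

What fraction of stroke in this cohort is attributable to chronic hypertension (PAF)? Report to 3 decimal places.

p₁ = P(outcome | exposed) = 1242/2683 = 0.46291
p₀ = P(outcome | unexposed) = 125/3538 = 0.035331
Exposure prevalence π = 2683/6221 = 0.43128; overall risk P(Y=1) = 0.21974.
Under exogeneity, PAF = [P(Y=1) − p₀]/P(Y=1).
PAF = (0.21974 − 0.035331) / 0.21974 ≈ 0.8392

PAF ≈ 0.839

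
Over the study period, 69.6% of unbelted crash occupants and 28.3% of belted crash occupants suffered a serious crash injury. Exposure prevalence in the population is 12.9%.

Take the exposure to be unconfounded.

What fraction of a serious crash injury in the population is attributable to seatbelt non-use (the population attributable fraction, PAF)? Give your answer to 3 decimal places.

p₁ = 0.696, p₀ = 0.283.
Overall risk P(Y=1) = π·p₁ + (1−π)·p₀ = 0.129×0.696 + 0.871×0.283 = 0.33628.
Under exogeneity, PAF = [P(Y=1) − p₀] / P(Y=1).
PAF = (0.33628 − 0.283) / 0.33628 ≈ 0.1584

PAF ≈ 0.158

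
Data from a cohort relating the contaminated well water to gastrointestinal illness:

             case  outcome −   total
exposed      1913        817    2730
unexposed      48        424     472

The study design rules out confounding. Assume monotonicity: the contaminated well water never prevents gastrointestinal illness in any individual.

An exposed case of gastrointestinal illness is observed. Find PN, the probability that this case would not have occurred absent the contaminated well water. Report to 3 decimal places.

PN ≈ 0.855

p₁ = P(outcome | exposed) = 1913/2730 = 0.70073
p₀ = P(outcome | unexposed) = 48/472 = 0.10169
Under exogeneity and monotonicity, PN = (p₁ − p₀)/p₁.
PN = (0.70073 − 0.10169) / 0.70073 ≈ 0.8549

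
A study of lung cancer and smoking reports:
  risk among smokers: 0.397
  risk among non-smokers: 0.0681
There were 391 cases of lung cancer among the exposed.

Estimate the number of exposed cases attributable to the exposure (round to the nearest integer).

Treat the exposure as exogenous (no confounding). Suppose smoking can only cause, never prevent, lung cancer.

Let p₁ = 0.397, p₀ = 0.0681.
PN = (p₁ − p₀)/p₁ = (0.397 − 0.0681) / 0.397 ≈ 0.82846.
Attributable cases ≈ PN × (exposed cases) = 0.82846 × 391 ≈ 323.93.

about 324 cases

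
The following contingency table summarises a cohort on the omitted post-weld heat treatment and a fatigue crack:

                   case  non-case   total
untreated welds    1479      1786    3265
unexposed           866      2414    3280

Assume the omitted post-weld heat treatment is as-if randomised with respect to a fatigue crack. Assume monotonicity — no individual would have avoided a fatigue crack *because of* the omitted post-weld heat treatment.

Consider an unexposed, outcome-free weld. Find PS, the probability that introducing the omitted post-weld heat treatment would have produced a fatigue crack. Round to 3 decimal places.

p₁ = P(outcome | exposed) = 1479/3265 = 0.45299
p₀ = P(outcome | unexposed) = 866/3280 = 0.26402
Under exogeneity and monotonicity, PS = (p₁ − p₀)/(1 − p₀).
PS = (0.45299 − 0.26402) / 0.73598 ≈ 0.2568

PS ≈ 0.257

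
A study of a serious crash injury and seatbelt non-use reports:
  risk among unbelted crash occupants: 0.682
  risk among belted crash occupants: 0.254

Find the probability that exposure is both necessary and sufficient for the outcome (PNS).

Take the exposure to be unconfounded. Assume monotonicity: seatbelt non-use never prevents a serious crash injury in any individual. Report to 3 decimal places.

PNS ≈ 0.428

Let p₁ = 0.682, p₀ = 0.254.
Under exogeneity and monotonicity, PNS = p₁ − p₀.
PNS = 0.682 − 0.254 = 0.428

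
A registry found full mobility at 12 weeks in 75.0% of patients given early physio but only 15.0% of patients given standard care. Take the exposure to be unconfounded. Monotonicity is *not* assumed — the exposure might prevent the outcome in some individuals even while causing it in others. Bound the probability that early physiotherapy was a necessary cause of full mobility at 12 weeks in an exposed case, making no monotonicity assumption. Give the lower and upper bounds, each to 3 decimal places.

0.800 ≤ PN ≤ 1.000

p₁ = 0.75, p₀ = 0.15.
Under exogeneity alone the bounds on PN are max{0,(p₁−p₀)/p₁} ≤ PN ≤ min{1,(1−p₀)/p₁}.
  lower = (p₁ − p₀)/p₁ = 0.6 / 0.75 ≈ 0.8000
  upper = min{1, (1 − p₀)/p₁} = 0.85 / 0.75 ≈ 1.1333 → capped at 1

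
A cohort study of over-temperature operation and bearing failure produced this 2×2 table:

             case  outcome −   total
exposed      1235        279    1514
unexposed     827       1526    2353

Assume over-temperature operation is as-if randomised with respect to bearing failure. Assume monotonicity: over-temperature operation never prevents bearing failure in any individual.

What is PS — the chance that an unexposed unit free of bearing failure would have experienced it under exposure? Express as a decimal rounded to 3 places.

PS ≈ 0.716

p₁ = P(outcome | exposed) = 1235/1514 = 0.81572
p₀ = P(outcome | unexposed) = 827/2353 = 0.35147
Under exogeneity and monotonicity, PS = (p₁ − p₀) / (1 − p₀).
PS = (0.81572 − 0.35147) / (1 − 0.35147) = 0.46425 / 0.64853 ≈ 0.7159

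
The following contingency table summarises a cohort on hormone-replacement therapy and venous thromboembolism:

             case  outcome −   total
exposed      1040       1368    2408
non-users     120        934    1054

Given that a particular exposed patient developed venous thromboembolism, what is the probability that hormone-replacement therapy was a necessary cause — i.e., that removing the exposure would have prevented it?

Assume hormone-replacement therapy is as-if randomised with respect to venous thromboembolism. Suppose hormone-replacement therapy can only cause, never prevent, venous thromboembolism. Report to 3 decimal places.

p₁ = P(outcome | exposed) = 1040/2408 = 0.43189
p₀ = P(outcome | unexposed) = 120/1054 = 0.11385
Under exogeneity and monotonicity, PN = (p₁ − p₀)/p₁.
PN = (0.43189 − 0.11385) / 0.43189 ≈ 0.7364

PN ≈ 0.736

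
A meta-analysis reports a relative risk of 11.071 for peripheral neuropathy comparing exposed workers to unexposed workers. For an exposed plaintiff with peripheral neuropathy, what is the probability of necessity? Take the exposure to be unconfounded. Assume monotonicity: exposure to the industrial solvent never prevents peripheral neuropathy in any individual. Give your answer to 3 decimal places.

PN ≈ 0.910

Under exogeneity and monotonicity, PN = (RR − 1) / RR = 1 − 1/RR.
PN = (11.071 − 1) / 11.071 = 10.07 / 11.071 ≈ 0.9097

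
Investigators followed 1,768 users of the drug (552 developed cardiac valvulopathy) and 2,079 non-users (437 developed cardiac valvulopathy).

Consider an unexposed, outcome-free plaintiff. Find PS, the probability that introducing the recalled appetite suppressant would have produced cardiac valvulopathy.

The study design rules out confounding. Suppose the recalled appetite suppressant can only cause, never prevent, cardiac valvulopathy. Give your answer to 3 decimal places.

p₁ = P(outcome | exposed) = 552/1768 = 0.31222
p₀ = P(outcome | unexposed) = 437/2079 = 0.2102
Under exogeneity and monotonicity, PS = (p₁ − p₀) / (1 − p₀).
PS = (0.31222 − 0.2102) / (1 − 0.2102) = 0.10202 / 0.7898 ≈ 0.1292

PS ≈ 0.129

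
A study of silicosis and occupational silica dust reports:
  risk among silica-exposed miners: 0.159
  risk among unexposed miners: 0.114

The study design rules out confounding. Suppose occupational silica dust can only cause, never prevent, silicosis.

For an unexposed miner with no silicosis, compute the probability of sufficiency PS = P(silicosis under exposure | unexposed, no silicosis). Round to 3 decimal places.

Let p₁ = 0.159, p₀ = 0.114.
Under exogeneity and monotonicity, PS = (p₁ − p₀) / (1 − p₀).
PS = (0.159 − 0.114) / (1 − 0.114) = 0.045 / 0.886 ≈ 0.0508

PS ≈ 0.051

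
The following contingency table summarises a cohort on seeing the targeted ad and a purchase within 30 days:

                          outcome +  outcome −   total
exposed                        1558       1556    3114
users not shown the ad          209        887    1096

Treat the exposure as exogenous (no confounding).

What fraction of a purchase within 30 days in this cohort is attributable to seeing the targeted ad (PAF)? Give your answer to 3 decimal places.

PAF ≈ 0.546

p₁ = P(outcome | exposed) = 1558/3114 = 0.50032
p₀ = P(outcome | unexposed) = 209/1096 = 0.19069
Exposure prevalence π = 3114/4210 = 0.73967; overall risk P(Y=1) = 0.41971.
Under exogeneity, PAF = [P(Y=1) − p₀]/P(Y=1).
PAF = (0.41971 − 0.19069) / 0.41971 ≈ 0.5457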